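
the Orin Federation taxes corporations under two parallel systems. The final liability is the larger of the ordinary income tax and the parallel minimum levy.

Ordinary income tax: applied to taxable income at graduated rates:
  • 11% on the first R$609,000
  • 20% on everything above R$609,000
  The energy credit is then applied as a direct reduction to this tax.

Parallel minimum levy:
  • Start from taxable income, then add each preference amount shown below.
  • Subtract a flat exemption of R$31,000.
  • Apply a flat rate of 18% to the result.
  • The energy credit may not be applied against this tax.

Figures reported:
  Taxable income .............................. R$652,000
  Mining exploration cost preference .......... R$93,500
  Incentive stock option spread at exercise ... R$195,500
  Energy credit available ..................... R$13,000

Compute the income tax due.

R$163,800

Ordinary income tax:
  R$609,000 × 11% = R$66,990
  R$43,000 × 20% = R$8,600
  → R$75,590
  Less energy credit R$13,000 → R$62,590

Parallel minimum levy:
  Adjusted income: R$652,000 + R$93,500 + R$195,500 = R$941,000
  Less exemption R$31,000 → base R$910,000
  R$910,000 × 18% = R$163,800

R$163,800 > R$62,590, so the parallel minimum levy is the binding amount.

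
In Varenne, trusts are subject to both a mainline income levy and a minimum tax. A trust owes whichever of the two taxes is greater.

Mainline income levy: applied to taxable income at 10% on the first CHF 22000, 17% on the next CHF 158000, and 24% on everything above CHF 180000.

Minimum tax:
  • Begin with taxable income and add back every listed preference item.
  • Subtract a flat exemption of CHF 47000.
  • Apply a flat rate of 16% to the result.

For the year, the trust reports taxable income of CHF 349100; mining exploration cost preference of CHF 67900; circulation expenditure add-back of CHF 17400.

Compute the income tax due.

Mainline income levy:
  CHF 22000 × 10% = CHF 2200
  CHF 158000 × 17% = CHF 26860
  CHF 169100 × 24% = CHF 40584
  → CHF 69644

Minimum tax:
  Adjusted income: CHF 349100 + CHF 67900 + CHF 17400 = CHF 434400
  Less exemption CHF 47000 → base CHF 387400
  CHF 387400 × 16% = CHF 61984

CHF 69644 > CHF 61984, so the mainline income levy governs.

CHF 69644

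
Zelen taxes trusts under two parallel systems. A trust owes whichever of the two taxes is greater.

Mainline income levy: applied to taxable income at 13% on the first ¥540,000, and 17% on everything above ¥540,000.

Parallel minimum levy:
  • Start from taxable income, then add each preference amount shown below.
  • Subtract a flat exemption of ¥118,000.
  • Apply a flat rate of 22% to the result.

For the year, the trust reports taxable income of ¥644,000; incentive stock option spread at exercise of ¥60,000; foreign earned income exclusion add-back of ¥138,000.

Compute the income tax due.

¥159,280

Parallel minimum levy:
  Adjusted income: ¥644,000 + ¥60,000 + ¥138,000 = ¥842,000
  Less exemption ¥118,000 → base ¥724,000
  ¥724,000 × 22% = ¥159,280

Mainline income levy:
  ¥540,000 × 13% = ¥70,200
  ¥104,000 × 17% = ¥17,680
  → ¥87,880

¥159,280 > ¥87,880, so the parallel minimum levy is the binding amount.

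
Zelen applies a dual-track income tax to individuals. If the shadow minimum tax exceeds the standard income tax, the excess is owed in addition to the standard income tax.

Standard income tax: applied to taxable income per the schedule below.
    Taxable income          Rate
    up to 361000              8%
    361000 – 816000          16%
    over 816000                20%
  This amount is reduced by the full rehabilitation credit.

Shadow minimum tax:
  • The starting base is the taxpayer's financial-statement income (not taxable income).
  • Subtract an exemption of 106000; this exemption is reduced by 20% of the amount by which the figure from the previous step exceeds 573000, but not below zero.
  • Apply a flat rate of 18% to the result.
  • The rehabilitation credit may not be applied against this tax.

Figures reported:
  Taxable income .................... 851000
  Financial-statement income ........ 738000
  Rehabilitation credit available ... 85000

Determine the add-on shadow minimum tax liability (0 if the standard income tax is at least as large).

Shadow minimum tax:
  Base (financial-statement income): 738000
  Exemption: 106000 − 20% × (738000 − 573000) = 106000 − 33000 = 73000
  Base: 738000 − 73000 = 665000
  665000 × 18% = 119700

Standard income tax:
  361000 × 8% = 28880
  455000 × 16% = 72800
  35000 × 20% = 7000
  → 108680
  Less rehabilitation credit 85000 → 23680

Excess of shadow minimum tax over standard income tax: 119700 − 23680 = 96020.

96020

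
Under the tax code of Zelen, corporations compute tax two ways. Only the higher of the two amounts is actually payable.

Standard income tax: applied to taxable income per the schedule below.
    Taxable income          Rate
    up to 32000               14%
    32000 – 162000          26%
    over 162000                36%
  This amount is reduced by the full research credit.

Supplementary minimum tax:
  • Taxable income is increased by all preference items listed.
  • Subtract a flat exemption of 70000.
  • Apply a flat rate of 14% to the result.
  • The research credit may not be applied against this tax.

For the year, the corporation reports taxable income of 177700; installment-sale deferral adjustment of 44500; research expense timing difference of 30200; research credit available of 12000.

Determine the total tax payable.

31932

Supplementary minimum tax:
  Adjusted income: 177700 + 44500 + 30200 = 252400
  Less exemption 70000 → base 182400
  182400 × 14% = 25536

Standard income tax:
  32000 × 14% = 4480
  130000 × 26% = 33800
  15700 × 36% = 5652
  → 43932
  Less research credit 12000 → 31932

31932 > 25536, so the standard income tax governs.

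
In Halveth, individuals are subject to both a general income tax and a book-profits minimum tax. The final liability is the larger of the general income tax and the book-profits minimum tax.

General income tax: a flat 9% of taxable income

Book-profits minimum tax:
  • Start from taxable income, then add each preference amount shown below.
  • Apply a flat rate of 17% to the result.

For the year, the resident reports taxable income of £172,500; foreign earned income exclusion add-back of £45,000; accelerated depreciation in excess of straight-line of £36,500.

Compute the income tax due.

£43,180

Book-profits minimum tax:
  Adjusted income: £172,500 + £45,000 + £36,500 = £254,000
  £254,000 × 17% = £43,180

General income tax:
  £172,500 × 9% = £15,525

£43,180 > £15,525, so the book-profits minimum tax is the binding amount.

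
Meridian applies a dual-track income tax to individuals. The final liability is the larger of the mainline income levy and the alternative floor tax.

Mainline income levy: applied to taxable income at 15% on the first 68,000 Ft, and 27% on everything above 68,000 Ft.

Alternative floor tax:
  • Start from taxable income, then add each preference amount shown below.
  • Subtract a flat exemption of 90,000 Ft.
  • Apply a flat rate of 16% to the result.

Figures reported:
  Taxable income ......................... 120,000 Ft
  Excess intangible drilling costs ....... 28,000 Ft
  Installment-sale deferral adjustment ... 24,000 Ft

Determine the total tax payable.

Alternative floor tax:
  Adjusted income: 120,000 Ft + 28,000 Ft + 24,000 Ft = 172,000 Ft
  Less exemption 90,000 Ft → base 82,000 Ft
  82,000 Ft × 16% = 13,120 Ft

Mainline income levy:
  68,000 Ft × 15% = 10,200 Ft
  52,000 Ft × 27% = 14,040 Ft
  → 24,240 Ft

24,240 Ft > 13,120 Ft, so the mainline income levy governs.

24,240 Ft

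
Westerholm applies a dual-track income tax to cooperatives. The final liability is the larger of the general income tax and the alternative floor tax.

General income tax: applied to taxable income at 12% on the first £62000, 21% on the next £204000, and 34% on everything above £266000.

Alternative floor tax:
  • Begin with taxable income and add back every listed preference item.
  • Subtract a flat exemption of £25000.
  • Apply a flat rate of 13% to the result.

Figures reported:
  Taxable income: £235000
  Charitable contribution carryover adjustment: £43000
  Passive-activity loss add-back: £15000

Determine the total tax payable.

General income tax:
  £62000 × 12% = £7440
  £173000 × 21% = £36330
  → £43770

Alternative floor tax:
  Adjusted income: £235000 + £43000 + £15000 = £293000
  Less exemption £25000 → base £268000
  £268000 × 13% = £34840

£43770 > £34840, so the general income tax governs.

£43770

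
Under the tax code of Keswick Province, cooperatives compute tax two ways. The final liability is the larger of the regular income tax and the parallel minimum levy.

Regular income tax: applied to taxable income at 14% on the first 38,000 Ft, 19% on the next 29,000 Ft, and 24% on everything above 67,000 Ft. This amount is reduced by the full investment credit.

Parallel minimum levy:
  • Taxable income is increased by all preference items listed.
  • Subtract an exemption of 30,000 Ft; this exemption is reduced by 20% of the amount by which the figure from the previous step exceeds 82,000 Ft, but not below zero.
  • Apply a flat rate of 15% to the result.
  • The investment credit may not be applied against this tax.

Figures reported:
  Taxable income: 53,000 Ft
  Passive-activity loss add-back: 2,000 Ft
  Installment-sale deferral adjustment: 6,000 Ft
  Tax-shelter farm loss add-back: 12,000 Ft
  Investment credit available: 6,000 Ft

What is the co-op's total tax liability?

Regular income tax:
  38,000 Ft × 14% = 5,320 Ft
  15,000 Ft × 19% = 2,850 Ft
  → 8,170 Ft
  Less investment credit 6,000 Ft → 2,170 Ft

Parallel minimum levy:
  Adjusted income: 53,000 Ft + 2,000 Ft + 6,000 Ft + 12,000 Ft = 73,000 Ft
  Exemption: 73,000 Ft ≤ 82,000 Ft, so full 30,000 Ft applies
  Base: 73,000 Ft − 30,000 Ft = 43,000 Ft
  43,000 Ft × 15% = 6,450 Ft

6,450 Ft > 2,170 Ft, so the parallel minimum levy is the binding amount.

6,450 Ft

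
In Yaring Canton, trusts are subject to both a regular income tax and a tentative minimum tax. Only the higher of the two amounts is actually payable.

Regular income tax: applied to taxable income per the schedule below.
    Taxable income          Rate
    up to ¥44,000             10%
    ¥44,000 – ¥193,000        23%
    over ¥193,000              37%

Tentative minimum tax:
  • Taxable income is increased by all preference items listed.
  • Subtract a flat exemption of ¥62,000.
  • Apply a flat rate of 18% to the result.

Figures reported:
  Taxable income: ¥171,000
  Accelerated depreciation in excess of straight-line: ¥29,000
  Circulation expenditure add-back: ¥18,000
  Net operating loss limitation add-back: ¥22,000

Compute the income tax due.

¥33,610

Tentative minimum tax:
  Adjusted income: ¥171,000 + ¥29,000 + ¥18,000 + ¥22,000 = ¥240,000
  Less exemption ¥62,000 → base ¥178,000
  ¥178,000 × 18% = ¥32,040

Regular income tax:
  ¥44,000 × 10% = ¥4,400
  ¥127,000 × 23% = ¥29,210
  → ¥33,610

¥33,610 > ¥32,040, so the regular income tax governs.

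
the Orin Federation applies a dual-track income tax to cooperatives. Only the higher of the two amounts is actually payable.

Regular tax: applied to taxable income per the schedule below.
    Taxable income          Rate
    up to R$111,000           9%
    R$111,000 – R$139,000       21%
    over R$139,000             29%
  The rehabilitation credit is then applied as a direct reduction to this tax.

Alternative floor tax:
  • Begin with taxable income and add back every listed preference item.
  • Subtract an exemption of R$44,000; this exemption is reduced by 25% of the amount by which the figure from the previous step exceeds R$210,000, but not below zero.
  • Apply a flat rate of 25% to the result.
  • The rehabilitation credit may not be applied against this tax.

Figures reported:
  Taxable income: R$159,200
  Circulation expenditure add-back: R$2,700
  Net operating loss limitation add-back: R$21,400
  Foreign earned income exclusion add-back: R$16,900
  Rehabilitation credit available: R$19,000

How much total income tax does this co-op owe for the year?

Regular tax:
  R$111,000 × 9% = R$9,990
  R$28,000 × 21% = R$5,880
  R$20,200 × 29% = R$5,858
  → R$21,728
  Less rehabilitation credit R$19,000 → R$2,728

Alternative floor tax:
  Adjusted income: R$159,200 + R$2,700 + R$21,400 + R$16,900 = R$200,200
  Exemption: R$200,200 ≤ R$210,000, so full R$44,000 applies
  Base: R$200,200 − R$44,000 = R$156,200
  R$156,200 × 25% = R$39,050

R$39,050 > R$2,728, so the alternative floor tax is the binding amount.

R$39,050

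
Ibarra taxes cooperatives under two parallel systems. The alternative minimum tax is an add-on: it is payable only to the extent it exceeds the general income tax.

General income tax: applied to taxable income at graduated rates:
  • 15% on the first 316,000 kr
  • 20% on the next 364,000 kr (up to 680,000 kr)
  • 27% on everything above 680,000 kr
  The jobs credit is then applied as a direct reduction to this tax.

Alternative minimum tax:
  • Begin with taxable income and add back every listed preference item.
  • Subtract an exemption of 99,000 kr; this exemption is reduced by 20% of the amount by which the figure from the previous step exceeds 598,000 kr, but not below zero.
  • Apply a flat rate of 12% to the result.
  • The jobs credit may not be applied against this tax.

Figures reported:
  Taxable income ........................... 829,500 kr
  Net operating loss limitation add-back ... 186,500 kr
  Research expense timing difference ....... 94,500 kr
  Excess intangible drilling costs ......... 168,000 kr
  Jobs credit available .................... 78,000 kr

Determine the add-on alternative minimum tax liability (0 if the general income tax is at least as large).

70,855 kr

General income tax:
  316,000 kr × 15% = 47,400 kr
  364,000 kr × 20% = 72,800 kr
  149,500 kr × 27% = 40,365 kr
  → 160,565 kr
  Less jobs credit 78,000 kr → 82,565 kr

Alternative minimum tax:
  Adjusted income: 829,500 kr + 186,500 kr + 94,500 kr + 168,000 kr = 1,278,500 kr
  Exemption: 20% × (1,278,500 kr − 598,000 kr) = 136,100 kr ≥ 99,000 kr, so the exemption is fully phased out
  Base: 1,278,500 kr − 0 kr = 1,278,500 kr
  1,278,500 kr × 12% = 153,420 kr

Excess of alternative minimum tax over general income tax: 153,420 kr − 82,565 kr = 70,855 kr.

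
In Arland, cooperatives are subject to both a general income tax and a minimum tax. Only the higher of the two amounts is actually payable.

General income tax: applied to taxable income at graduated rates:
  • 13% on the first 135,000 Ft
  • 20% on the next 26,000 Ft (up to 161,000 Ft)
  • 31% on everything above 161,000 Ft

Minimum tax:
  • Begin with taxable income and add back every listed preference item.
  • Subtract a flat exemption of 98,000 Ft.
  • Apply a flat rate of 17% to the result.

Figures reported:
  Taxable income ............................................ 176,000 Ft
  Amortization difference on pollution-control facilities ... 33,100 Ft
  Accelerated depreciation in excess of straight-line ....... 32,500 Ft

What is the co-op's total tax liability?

Minimum tax:
  Adjusted income: 176,000 Ft + 33,100 Ft + 32,500 Ft = 241,600 Ft
  Less exemption 98,000 Ft → base 143,600 Ft
  143,600 Ft × 17% = 24,412 Ft

General income tax:
  135,000 Ft × 13% = 17,550 Ft
  26,000 Ft × 20% = 5,200 Ft
  15,000 Ft × 31% = 4,650 Ft
  → 27,400 Ft

27,400 Ft > 24,412 Ft, so the general income tax governs.

27,400 Ft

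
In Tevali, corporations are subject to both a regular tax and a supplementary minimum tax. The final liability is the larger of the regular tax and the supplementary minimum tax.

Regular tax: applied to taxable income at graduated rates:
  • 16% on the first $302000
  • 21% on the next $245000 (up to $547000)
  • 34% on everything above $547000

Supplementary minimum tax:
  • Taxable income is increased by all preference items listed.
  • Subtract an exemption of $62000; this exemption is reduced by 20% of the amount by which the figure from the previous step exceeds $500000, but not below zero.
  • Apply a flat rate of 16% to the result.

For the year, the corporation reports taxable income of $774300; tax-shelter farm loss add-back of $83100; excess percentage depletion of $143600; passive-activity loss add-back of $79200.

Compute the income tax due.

Regular tax:
  $302000 × 16% = $48320
  $245000 × 21% = $51450
  $227300 × 34% = $77282
  → $177052

Supplementary minimum tax:
  Adjusted income: $774300 + $83100 + $143600 + $79200 = $1080200
  Exemption: 20% × ($1080200 − $500000) = $116040 ≥ $62000, so the exemption is fully phased out
  Base: $1080200 − $0 = $1080200
  $1080200 × 16% = $172832

$177052 > $172832, so the regular tax governs.

$177052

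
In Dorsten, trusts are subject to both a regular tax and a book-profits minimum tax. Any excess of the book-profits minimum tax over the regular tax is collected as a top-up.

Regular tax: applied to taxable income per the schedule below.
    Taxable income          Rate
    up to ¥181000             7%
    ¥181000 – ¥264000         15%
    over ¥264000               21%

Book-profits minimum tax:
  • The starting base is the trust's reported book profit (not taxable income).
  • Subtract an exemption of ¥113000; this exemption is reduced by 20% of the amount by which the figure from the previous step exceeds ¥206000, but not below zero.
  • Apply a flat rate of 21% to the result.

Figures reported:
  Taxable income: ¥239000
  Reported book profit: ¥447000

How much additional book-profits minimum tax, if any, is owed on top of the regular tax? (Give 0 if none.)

¥58892

Book-profits minimum tax:
  Base (reported book profit): ¥447000
  Exemption: ¥113000 − 20% × (¥447000 − ¥206000) = ¥113000 − ¥48200 = ¥64800
  Base: ¥447000 − ¥64800 = ¥382200
  ¥382200 × 21% = ¥80262

Regular tax:
  ¥181000 × 7% = ¥12670
  ¥58000 × 15% = ¥8700
  → ¥21370

Excess of book-profits minimum tax over regular tax: ¥80262 − ¥21370 = ¥58892.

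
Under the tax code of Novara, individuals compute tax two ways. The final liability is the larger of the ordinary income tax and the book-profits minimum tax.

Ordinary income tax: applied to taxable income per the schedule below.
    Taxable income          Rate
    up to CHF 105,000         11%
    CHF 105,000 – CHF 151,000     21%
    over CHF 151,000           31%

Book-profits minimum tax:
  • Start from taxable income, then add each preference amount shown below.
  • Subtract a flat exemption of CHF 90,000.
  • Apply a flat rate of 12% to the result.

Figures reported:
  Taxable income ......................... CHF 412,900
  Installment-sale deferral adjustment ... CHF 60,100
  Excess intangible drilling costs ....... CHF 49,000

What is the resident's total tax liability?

CHF 102,399

Book-profits minimum tax:
  Adjusted income: CHF 412,900 + CHF 60,100 + CHF 49,000 = CHF 522,000
  Less exemption CHF 90,000 → base CHF 432,000
  CHF 432,000 × 12% = CHF 51,840

Ordinary income tax:
  CHF 105,000 × 11% = CHF 11,550
  CHF 46,000 × 21% = CHF 9,660
  CHF 261,900 × 31% = CHF 81,189
  → CHF 102,399

CHF 102,399 > CHF 51,840, so the ordinary income tax governs.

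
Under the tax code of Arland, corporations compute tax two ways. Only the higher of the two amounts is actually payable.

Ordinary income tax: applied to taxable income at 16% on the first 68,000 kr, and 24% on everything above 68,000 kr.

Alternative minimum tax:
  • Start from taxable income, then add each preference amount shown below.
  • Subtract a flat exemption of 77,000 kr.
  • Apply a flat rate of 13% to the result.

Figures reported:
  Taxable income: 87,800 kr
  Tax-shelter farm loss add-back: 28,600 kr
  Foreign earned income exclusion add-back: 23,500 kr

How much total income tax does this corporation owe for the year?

15,632 kr

Ordinary income tax:
  68,000 kr × 16% = 10,880 kr
  19,800 kr × 24% = 4,752 kr
  → 15,632 kr

Alternative minimum tax:
  Adjusted income: 87,800 kr + 28,600 kr + 23,500 kr = 139,900 kr
  Less exemption 77,000 kr → base 62,900 kr
  62,900 kr × 13% = 8,177 kr

15,632 kr > 8,177 kr, so the ordinary income tax governs.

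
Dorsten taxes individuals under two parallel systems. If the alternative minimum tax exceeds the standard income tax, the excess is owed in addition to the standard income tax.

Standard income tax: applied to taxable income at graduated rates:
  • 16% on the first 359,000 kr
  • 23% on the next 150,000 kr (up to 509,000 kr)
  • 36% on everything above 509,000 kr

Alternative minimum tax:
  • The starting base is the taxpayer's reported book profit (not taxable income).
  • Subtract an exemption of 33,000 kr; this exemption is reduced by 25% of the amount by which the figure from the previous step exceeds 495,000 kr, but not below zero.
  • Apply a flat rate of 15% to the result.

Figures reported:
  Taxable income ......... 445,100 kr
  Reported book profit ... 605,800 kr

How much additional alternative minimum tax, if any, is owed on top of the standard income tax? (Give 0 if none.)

Standard income tax:
  359,000 kr × 16% = 57,440 kr
  86,100 kr × 23% = 19,803 kr
  → 77,243 kr

Alternative minimum tax:
  Base (reported book profit): 605,800 kr
  Exemption: 33,000 kr − 25% × (605,800 kr − 495,000 kr) = 33,000 kr − 27,700 kr = 5,300 kr
  Base: 605,800 kr − 5,300 kr = 600,500 kr
  600,500 kr × 15% = 90,075 kr

Excess of alternative minimum tax over standard income tax: 90,075 kr − 77,243 kr = 12,832 kr.

12,832 kr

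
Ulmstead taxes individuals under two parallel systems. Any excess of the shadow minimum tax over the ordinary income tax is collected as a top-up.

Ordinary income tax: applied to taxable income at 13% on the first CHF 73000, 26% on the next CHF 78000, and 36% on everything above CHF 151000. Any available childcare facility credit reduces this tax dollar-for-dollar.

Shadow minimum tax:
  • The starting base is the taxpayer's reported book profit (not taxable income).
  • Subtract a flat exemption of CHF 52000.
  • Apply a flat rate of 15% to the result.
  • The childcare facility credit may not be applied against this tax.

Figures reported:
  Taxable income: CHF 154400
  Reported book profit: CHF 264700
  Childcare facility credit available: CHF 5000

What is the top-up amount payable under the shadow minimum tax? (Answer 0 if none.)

CHF 5911

Ordinary income tax:
  CHF 73000 × 13% = CHF 9490
  CHF 78000 × 26% = CHF 20280
  CHF 3400 × 36% = CHF 1224
  → CHF 30994
  Less childcare facility credit CHF 5000 → CHF 25994

Shadow minimum tax:
  Base (reported book profit): CHF 264700
  Less exemption CHF 52000 → base CHF 212700
  CHF 212700 × 15% = CHF 31905

Excess of shadow minimum tax over ordinary income tax: CHF 31905 − CHF 25994 = CHF 5911.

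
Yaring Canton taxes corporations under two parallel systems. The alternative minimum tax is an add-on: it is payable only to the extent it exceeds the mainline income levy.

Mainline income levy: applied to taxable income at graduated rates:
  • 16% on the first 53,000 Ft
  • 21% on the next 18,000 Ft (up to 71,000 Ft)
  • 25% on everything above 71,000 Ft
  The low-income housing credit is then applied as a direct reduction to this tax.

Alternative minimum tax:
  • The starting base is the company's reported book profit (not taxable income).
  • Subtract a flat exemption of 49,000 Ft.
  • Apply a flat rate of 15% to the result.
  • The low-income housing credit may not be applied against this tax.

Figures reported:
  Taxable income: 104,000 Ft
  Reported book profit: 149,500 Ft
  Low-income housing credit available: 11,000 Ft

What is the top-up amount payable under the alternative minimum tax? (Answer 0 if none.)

Alternative minimum tax:
  Base (reported book profit): 149,500 Ft
  Less exemption 49,000 Ft → base 100,500 Ft
  100,500 Ft × 15% = 15,075 Ft

Mainline income levy:
  53,000 Ft × 16% = 8,480 Ft
  18,000 Ft × 21% = 3,780 Ft
  33,000 Ft × 25% = 8,250 Ft
  → 20,510 Ft
  Less low-income housing credit 11,000 Ft → 9,510 Ft

Excess of alternative minimum tax over mainline income levy: 15,075 Ft − 9,510 Ft = 5,565 Ft.

5,565 Ft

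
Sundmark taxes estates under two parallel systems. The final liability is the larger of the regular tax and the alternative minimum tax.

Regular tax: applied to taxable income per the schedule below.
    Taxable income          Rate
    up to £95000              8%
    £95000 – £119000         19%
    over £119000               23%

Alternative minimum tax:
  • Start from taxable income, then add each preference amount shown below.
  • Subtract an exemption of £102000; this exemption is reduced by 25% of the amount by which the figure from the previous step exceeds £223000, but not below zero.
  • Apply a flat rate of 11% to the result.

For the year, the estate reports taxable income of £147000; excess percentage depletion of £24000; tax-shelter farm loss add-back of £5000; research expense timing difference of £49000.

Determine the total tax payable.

Alternative minimum tax:
  Adjusted income: £147000 + £24000 + £5000 + £49000 = £225000
  Exemption: £102000 − 25% × (£225000 − £223000) = £102000 − £500 = £101500
  Base: £225000 − £101500 = £123500
  £123500 × 11% = £13585

Regular tax:
  £95000 × 8% = £7600
  £24000 × 19% = £4560
  £28000 × 23% = £6440
  → £18600

£18600 > £13585, so the regular tax governs.

£18600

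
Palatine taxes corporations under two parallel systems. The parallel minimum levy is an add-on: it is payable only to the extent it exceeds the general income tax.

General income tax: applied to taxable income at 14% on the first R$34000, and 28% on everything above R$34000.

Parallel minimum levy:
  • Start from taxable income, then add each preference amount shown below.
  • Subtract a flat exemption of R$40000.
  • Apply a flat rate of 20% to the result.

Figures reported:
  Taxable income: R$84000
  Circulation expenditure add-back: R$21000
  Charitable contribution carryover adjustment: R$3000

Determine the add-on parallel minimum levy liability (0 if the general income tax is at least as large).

General income tax:
  R$34000 × 14% = R$4760
  R$50000 × 28% = R$14000
  → R$18760

Parallel minimum levy:
  Adjusted income: R$84000 + R$21000 + R$3000 = R$108000
  Less exemption R$40000 → base R$68000
  R$68000 × 20% = R$13600

R$13600 ≤ R$18760, so no add-on is due.

R$0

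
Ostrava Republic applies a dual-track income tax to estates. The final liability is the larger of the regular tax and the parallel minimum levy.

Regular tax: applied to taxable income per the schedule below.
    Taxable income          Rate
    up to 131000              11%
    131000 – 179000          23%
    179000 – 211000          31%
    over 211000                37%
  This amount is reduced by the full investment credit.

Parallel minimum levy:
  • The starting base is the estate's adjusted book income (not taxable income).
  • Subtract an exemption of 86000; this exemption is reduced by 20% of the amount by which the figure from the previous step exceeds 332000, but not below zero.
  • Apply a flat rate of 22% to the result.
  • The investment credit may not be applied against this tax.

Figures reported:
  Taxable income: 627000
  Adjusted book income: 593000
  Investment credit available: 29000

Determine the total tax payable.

Parallel minimum levy:
  Base (adjusted book income): 593000
  Exemption: 86000 − 20% × (593000 − 332000) = 86000 − 52200 = 33800
  Base: 593000 − 33800 = 559200
  559200 × 22% = 123024

Regular tax:
  131000 × 11% = 14410
  48000 × 23% = 11040
  32000 × 31% = 9920
  416000 × 37% = 153920
  → 189290
  Less investment credit 29000 → 160290

160290 > 123024, so the regular tax governs.

160290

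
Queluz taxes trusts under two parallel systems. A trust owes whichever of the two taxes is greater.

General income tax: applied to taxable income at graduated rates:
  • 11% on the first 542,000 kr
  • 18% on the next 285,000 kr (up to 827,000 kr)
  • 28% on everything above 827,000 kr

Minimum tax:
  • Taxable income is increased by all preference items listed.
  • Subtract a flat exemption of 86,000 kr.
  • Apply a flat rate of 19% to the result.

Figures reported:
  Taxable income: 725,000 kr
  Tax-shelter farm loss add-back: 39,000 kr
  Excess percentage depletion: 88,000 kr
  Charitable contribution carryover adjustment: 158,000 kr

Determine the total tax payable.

175,560 kr

General income tax:
  542,000 kr × 11% = 59,620 kr
  183,000 kr × 18% = 32,940 kr
  → 92,560 kr

Minimum tax:
  Adjusted income: 725,000 kr + 39,000 kr + 88,000 kr + 158,000 kr = 1,010,000 kr
  Less exemption 86,000 kr → base 924,000 kr
  924,000 kr × 19% = 175,560 kr

175,560 kr > 92,560 kr, so the minimum tax is the binding amount.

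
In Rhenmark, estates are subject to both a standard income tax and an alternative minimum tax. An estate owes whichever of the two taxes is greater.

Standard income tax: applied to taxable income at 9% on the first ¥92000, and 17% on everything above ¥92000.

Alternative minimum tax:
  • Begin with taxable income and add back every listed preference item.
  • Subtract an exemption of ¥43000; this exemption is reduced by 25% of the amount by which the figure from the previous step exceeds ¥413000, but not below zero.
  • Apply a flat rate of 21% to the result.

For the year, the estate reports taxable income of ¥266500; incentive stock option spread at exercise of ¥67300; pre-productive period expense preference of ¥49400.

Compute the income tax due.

Standard income tax:
  ¥92000 × 9% = ¥8280
  ¥174500 × 17% = ¥29665
  → ¥37945

Alternative minimum tax:
  Adjusted income: ¥266500 + ¥67300 + ¥49400 = ¥383200
  Exemption: ¥383200 ≤ ¥413000, so full ¥43000 applies
  Base: ¥383200 − ¥43000 = ¥340200
  ¥340200 × 21% = ¥71442

¥71442 > ¥37945, so the alternative minimum tax is the binding amount.

¥71442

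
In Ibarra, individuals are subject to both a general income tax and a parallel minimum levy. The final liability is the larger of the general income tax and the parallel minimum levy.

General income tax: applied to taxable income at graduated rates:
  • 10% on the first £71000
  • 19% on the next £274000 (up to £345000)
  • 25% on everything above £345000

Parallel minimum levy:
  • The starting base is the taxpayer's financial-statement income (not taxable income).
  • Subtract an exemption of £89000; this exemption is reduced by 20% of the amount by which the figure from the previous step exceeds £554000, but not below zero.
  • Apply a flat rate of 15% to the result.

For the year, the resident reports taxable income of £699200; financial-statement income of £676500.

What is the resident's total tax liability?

Parallel minimum levy:
  Base (financial-statement income): £676500
  Exemption: £89000 − 20% × (£676500 − £554000) = £89000 − £24500 = £64500
  Base: £676500 − £64500 = £612000
  £612000 × 15% = £91800

General income tax:
  £71000 × 10% = £7100
  £274000 × 19% = £52060
  £354200 × 25% = £88550
  → £147710

£147710 > £91800, so the general income tax governs.

£147710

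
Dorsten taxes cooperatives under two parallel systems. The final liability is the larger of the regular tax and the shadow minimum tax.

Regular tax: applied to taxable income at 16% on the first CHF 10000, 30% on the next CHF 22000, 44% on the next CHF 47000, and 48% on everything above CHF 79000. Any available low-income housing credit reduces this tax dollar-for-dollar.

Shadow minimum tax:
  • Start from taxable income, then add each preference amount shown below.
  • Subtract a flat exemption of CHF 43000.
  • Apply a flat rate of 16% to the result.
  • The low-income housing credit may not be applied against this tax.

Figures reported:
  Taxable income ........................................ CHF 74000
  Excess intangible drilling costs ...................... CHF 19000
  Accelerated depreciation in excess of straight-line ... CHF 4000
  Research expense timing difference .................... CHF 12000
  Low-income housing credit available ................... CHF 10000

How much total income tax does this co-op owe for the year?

CHF 16680

Regular tax:
  CHF 10000 × 16% = CHF 1600
  CHF 22000 × 30% = CHF 6600
  CHF 42000 × 44% = CHF 18480
  → CHF 26680
  Less low-income housing credit CHF 10000 → CHF 16680

Shadow minimum tax:
  Adjusted income: CHF 74000 + CHF 19000 + CHF 4000 + CHF 12000 = CHF 109000
  Less exemption CHF 43000 → base CHF 66000
  CHF 66000 × 16% = CHF 10560

CHF 16680 > CHF 10560, so the regular tax governs.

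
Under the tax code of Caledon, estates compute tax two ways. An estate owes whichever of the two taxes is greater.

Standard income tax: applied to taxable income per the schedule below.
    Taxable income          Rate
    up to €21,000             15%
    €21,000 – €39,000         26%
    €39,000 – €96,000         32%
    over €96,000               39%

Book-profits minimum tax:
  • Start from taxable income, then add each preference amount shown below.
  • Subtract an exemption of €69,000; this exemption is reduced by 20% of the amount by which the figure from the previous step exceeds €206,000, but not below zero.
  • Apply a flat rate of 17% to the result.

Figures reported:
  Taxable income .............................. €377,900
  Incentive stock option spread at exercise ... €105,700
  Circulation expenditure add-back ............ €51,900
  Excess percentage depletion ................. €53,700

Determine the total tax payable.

Book-profits minimum tax:
  Adjusted income: €377,900 + €105,700 + €51,900 + €53,700 = €589,200
  Exemption: 20% × (€589,200 − €206,000) = €76,640 ≥ €69,000, so the exemption is fully phased out
  Base: €589,200 − €0 = €589,200
  €589,200 × 17% = €100,164

Standard income tax:
  €21,000 × 15% = €3,150
  €18,000 × 26% = €4,680
  €57,000 × 32% = €18,240
  €281,900 × 39% = €109,941
  → €136,011

€136,011 > €100,164, so the standard income tax governs.

€136,011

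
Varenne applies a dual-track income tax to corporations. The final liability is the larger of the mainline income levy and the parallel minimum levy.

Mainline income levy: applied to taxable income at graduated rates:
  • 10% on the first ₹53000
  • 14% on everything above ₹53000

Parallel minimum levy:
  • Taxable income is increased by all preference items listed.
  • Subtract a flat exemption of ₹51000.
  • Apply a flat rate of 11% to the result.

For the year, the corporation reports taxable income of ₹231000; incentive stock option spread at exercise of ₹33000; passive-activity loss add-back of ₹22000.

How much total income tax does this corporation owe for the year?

₹30220

Parallel minimum levy:
  Adjusted income: ₹231000 + ₹33000 + ₹22000 = ₹286000
  Less exemption ₹51000 → base ₹235000
  ₹235000 × 11% = ₹25850

Mainline income levy:
  ₹53000 × 10% = ₹5300
  ₹178000 × 14% = ₹24920
  → ₹30220

₹30220 > ₹25850, so the mainline income levy governs.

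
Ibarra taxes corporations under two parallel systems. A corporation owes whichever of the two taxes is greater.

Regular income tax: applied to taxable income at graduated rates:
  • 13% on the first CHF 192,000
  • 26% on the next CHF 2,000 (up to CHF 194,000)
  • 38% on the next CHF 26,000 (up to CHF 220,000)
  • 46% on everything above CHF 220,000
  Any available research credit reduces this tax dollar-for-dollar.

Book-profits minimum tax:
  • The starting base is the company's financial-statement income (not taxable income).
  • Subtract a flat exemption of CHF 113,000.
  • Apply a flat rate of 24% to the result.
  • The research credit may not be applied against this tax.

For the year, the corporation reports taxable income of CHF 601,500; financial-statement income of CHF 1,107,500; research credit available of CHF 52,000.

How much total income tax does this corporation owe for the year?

Book-profits minimum tax:
  Base (financial-statement income): CHF 1,107,500
  Less exemption CHF 113,000 → base CHF 994,500
  CHF 994,500 × 24% = CHF 238,680

Regular income tax:
  CHF 192,000 × 13% = CHF 24,960
  CHF 2,000 × 26% = CHF 520
  CHF 26,000 × 38% = CHF 9,880
  CHF 381,500 × 46% = CHF 175,490
  → CHF 210,850
  Less research credit CHF 52,000 → CHF 158,850

CHF 238,680 > CHF 158,850, so the book-profits minimum tax is the binding amount.

CHF 238,680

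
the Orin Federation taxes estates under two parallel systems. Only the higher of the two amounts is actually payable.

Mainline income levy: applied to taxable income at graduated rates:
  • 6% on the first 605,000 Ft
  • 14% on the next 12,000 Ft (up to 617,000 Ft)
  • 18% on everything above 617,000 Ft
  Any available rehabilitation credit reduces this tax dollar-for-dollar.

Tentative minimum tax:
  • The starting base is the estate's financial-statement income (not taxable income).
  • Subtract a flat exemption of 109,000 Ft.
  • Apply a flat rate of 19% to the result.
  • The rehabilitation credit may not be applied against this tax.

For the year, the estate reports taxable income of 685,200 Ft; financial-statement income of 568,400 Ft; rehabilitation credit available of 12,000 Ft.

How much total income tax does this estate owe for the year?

87,286 Ft

Tentative minimum tax:
  Base (financial-statement income): 568,400 Ft
  Less exemption 109,000 Ft → base 459,400 Ft
  459,400 Ft × 19% = 87,286 Ft

Mainline income levy:
  605,000 Ft × 6% = 36,300 Ft
  12,000 Ft × 14% = 1,680 Ft
  68,200 Ft × 18% = 12,276 Ft
  → 50,256 Ft
  Less rehabilitation credit 12,000 Ft → 38,256 Ft

87,286 Ft > 38,256 Ft, so the tentative minimum tax is the binding amount.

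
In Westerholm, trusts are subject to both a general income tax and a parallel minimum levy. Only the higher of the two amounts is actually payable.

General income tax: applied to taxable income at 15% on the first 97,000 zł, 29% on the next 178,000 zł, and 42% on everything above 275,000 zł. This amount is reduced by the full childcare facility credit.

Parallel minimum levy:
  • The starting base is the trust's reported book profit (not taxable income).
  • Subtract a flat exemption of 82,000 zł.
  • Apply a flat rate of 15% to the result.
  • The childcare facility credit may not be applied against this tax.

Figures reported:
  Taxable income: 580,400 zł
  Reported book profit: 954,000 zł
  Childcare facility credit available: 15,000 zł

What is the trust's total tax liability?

179,438 zł

Parallel minimum levy:
  Base (reported book profit): 954,000 zł
  Less exemption 82,000 zł → base 872,000 zł
  872,000 zł × 15% = 130,800 zł

General income tax:
  97,000 zł × 15% = 14,550 zł
  178,000 zł × 29% = 51,620 zł
  305,400 zł × 42% = 128,268 zł
  → 194,438 zł
  Less childcare facility credit 15,000 zł → 179,438 zł

179,438 zł > 130,800 zł, so the general income tax governs.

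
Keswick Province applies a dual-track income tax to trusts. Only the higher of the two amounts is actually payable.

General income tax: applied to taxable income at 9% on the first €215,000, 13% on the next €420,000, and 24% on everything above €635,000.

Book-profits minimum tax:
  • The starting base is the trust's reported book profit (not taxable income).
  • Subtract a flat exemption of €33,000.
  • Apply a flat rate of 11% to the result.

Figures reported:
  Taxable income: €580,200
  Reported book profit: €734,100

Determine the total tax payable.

General income tax:
  €215,000 × 9% = €19,350
  €365,200 × 13% = €47,476
  → €66,826

Book-profits minimum tax:
  Base (reported book profit): €734,100
  Less exemption €33,000 → base €701,100
  €701,100 × 11% = €77,121

€77,121 > €66,826, so the book-profits minimum tax is the binding amount.

€77,121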